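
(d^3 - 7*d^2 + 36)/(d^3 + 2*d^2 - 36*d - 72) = (d - 3)/(d + 6)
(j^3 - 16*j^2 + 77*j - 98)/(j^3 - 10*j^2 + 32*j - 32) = (j^2 - 14*j + 49)/(j^2 - 8*j + 16)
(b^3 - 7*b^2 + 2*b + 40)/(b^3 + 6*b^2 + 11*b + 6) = (b^2 - 9*b + 20)/(b^2 + 4*b + 3)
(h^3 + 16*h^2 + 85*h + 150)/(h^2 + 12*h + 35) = (h^2 + 11*h + 30)/(h + 7)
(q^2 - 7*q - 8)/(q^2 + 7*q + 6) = (q - 8)/(q + 6)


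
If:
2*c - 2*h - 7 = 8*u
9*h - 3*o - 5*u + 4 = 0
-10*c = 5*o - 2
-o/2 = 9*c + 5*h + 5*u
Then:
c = 697/770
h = -431/385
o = -543/385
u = -142/385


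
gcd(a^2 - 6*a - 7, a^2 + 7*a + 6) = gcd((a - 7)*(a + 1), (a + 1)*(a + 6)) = a + 1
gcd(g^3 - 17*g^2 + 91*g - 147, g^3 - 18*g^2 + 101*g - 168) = g^2 - 10*g + 21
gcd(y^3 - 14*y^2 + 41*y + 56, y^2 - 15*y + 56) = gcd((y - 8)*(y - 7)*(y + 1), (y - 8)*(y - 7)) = y^2 - 15*y + 56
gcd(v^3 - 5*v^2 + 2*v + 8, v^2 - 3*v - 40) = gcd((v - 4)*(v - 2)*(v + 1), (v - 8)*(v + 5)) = 1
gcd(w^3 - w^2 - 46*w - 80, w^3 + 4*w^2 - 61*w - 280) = w^2 - 3*w - 40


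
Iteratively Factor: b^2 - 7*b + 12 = (b - 4)*(b - 3)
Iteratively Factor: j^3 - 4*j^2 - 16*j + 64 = (j - 4)*(j^2 - 16) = (j - 4)^2*(j + 4)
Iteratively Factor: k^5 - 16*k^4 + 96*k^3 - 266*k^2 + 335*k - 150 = (k - 5)*(k^4 - 11*k^3 + 41*k^2 - 61*k + 30) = (k - 5)*(k - 1)*(k^3 - 10*k^2 + 31*k - 30) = (k - 5)^2*(k - 1)*(k^2 - 5*k + 6) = (k - 5)^2*(k - 3)*(k - 1)*(k - 2)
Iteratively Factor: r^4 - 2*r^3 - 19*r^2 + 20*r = (r - 5)*(r^3 + 3*r^2 - 4*r) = r*(r - 5)*(r^2 + 3*r - 4) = r*(r - 5)*(r - 1)*(r + 4)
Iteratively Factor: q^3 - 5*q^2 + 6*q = (q - 3)*(q^2 - 2*q) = (q - 3)*(q - 2)*(q)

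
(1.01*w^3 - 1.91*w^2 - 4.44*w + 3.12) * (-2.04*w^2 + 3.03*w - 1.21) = -2.0604*w^5 + 6.9567*w^4 + 2.0482*w^3 - 17.5069*w^2 + 14.826*w - 3.7752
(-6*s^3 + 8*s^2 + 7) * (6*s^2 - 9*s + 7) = -36*s^5 + 102*s^4 - 114*s^3 + 98*s^2 - 63*s + 49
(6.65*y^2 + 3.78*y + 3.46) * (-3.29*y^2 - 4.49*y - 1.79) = -21.8785*y^4 - 42.2947*y^3 - 40.2591*y^2 - 22.3016*y - 6.1934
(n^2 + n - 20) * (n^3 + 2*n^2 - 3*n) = n^5 + 3*n^4 - 21*n^3 - 43*n^2 + 60*n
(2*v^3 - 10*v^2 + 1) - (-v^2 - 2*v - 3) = 2*v^3 - 9*v^2 + 2*v + 4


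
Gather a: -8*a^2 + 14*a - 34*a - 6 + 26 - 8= -8*a^2 - 20*a + 12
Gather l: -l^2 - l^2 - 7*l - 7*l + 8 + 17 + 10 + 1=-2*l^2 - 14*l + 36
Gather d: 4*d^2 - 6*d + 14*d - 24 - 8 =4*d^2 + 8*d - 32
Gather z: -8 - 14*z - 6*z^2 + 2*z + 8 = -6*z^2 - 12*z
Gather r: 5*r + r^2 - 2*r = r^2 + 3*r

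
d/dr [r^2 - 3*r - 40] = 2*r - 3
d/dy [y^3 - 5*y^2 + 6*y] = 3*y^2 - 10*y + 6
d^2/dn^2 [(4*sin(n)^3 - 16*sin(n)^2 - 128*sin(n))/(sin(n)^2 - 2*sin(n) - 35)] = 4*(-sin(n)^7 + 6*sin(n)^6 + 94*sin(n)^5 - 130*sin(n)^4 - 3467*sin(n)^3 + 16940*sin(n)^2 + 39830*sin(n) - 5320)/((sin(n) - 7)^3*(sin(n) + 5)^3)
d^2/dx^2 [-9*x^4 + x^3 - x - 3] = 6*x*(1 - 18*x)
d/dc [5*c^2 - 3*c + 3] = 10*c - 3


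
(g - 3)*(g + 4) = g^2 + g - 12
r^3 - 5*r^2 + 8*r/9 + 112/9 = (r - 4)*(r - 7/3)*(r + 4/3)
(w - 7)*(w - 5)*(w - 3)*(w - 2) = w^4 - 17*w^3 + 101*w^2 - 247*w + 210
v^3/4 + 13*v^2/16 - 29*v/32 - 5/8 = (v/4 + 1)*(v - 5/4)*(v + 1/2)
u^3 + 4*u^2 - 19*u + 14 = (u - 2)*(u - 1)*(u + 7)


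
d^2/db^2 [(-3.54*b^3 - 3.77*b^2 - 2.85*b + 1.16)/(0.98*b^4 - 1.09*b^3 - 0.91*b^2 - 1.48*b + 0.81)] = (-6.79963200000002*b^9 - 21.724248*b^8 - 27.624828*b^7 - 9.55041799999995*b^6 - 6.15057000000002*b^5 + 26.962254*b^4 + 4.230188*b^3 - 15.464118*b^2 - 11.021262*b - 4.988354)/(0.941192*b^12 - 3.140508*b^11 + 0.871122*b^10 + 0.273167000000002*b^9 + 11.010489*b^8 - 5.255319*b^7 - 4.568932*b^6 - 13.067682*b^5 + 5.801577*b^4 + 1.158209*b^3 + 3.531519*b^2 - 2.913084*b + 0.531441)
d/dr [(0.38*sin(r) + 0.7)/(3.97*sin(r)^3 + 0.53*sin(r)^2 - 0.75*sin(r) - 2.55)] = (-3.0049*sin(r) + 0.7543*sin(3*r) + 4.2692*cos(2*r) - 4.7132)*cos(r)/(3.97*sin(r)^3 + 0.53*sin(r)^2 - 0.75*sin(r) - 2.55)^2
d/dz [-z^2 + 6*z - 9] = 6 - 2*z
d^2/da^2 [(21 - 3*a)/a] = 42/a^3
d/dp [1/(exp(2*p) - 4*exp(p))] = 2*(2 - exp(p))*exp(-p)/(exp(p) - 4)^2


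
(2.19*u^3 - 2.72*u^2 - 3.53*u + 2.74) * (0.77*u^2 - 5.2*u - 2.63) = 1.6863*u^5 - 13.4824*u^4 + 5.6662*u^3 + 27.6194*u^2 - 4.9641*u - 7.2062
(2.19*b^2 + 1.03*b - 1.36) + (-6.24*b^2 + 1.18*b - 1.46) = -4.05*b^2 + 2.21*b - 2.82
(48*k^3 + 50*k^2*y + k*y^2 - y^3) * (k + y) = 48*k^4 + 98*k^3*y + 51*k^2*y^2 - y^4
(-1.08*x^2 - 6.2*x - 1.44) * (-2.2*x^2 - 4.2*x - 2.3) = 2.376*x^4 + 18.176*x^3 + 31.692*x^2 + 20.308*x + 3.312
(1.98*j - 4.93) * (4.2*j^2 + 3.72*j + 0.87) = 8.316*j^3 - 13.3404*j^2 - 16.617*j - 4.2891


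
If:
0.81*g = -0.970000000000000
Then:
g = -1.20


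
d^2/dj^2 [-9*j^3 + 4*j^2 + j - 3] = 8 - 54*j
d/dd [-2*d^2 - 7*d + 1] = -4*d - 7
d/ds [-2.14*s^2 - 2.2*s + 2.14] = -4.28*s - 2.2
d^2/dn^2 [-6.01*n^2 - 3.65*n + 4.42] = -12.0200000000000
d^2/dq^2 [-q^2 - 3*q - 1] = -2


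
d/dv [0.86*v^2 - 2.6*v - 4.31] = 1.72*v - 2.6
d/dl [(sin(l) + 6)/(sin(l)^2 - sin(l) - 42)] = -cos(l)/(sin(l) - 7)^2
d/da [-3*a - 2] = -3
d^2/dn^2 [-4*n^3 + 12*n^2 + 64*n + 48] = 24 - 24*n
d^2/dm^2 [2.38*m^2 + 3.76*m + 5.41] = 4.76000000000000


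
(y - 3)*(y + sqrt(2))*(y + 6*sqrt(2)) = y^3 - 3*y^2 + 7*sqrt(2)*y^2 - 21*sqrt(2)*y + 12*y - 36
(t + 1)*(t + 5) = t^2 + 6*t + 5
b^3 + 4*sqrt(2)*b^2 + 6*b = b*(b + sqrt(2))*(b + 3*sqrt(2))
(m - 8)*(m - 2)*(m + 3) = m^3 - 7*m^2 - 14*m + 48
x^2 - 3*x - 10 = (x - 5)*(x + 2)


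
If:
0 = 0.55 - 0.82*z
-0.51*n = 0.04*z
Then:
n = -0.05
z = 0.67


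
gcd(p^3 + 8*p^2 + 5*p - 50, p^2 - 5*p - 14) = 1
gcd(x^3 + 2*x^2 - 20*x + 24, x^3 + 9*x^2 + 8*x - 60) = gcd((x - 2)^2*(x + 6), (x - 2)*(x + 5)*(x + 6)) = x^2 + 4*x - 12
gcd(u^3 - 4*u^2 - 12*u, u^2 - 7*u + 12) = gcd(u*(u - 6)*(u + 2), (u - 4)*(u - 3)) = 1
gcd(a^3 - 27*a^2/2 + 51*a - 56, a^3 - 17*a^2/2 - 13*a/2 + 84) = a^2 - 23*a/2 + 28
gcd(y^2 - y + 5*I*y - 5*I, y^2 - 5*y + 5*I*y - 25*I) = y + 5*I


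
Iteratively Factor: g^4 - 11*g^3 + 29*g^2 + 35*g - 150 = (g - 5)*(g^3 - 6*g^2 - g + 30) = (g - 5)*(g - 3)*(g^2 - 3*g - 10) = (g - 5)*(g - 3)*(g + 2)*(g - 5)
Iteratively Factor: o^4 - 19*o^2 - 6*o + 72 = (o - 2)*(o^3 + 2*o^2 - 15*o - 36) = (o - 4)*(o - 2)*(o^2 + 6*o + 9) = (o - 4)*(o - 2)*(o + 3)*(o + 3)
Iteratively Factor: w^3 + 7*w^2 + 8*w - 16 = (w - 1)*(w^2 + 8*w + 16) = (w - 1)*(w + 4)*(w + 4)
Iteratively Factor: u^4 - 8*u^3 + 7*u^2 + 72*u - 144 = (u - 4)*(u^3 - 4*u^2 - 9*u + 36) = (u - 4)*(u - 3)*(u^2 - u - 12) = (u - 4)^2*(u - 3)*(u + 3)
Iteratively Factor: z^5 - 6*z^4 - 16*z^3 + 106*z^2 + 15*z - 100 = (z + 1)*(z^4 - 7*z^3 - 9*z^2 + 115*z - 100) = (z - 1)*(z + 1)*(z^3 - 6*z^2 - 15*z + 100) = (z - 5)*(z - 1)*(z + 1)*(z^2 - z - 20) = (z - 5)*(z - 1)*(z + 1)*(z + 4)*(z - 5)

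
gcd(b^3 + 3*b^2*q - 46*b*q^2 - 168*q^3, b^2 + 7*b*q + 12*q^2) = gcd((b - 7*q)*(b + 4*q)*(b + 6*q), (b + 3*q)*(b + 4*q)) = b + 4*q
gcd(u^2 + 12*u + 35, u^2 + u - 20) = u + 5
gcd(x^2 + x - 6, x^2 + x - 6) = x^2 + x - 6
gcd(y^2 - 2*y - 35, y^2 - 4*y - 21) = y - 7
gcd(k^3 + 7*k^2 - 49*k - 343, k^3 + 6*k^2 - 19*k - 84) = k + 7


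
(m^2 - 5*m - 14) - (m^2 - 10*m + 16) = 5*m - 30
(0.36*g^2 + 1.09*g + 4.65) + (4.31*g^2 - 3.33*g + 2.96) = 4.67*g^2 - 2.24*g + 7.61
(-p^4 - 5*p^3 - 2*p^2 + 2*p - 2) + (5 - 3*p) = -p^4 - 5*p^3 - 2*p^2 - p + 3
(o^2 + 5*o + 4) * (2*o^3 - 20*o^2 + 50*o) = 2*o^5 - 10*o^4 - 42*o^3 + 170*o^2 + 200*o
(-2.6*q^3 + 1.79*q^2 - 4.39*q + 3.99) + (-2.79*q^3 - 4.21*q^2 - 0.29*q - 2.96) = -5.39*q^3 - 2.42*q^2 - 4.68*q + 1.03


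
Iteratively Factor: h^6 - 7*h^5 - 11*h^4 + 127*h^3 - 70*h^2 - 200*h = (h + 4)*(h^5 - 11*h^4 + 33*h^3 - 5*h^2 - 50*h) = (h - 5)*(h + 4)*(h^4 - 6*h^3 + 3*h^2 + 10*h) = (h - 5)^2*(h + 4)*(h^3 - h^2 - 2*h) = h*(h - 5)^2*(h + 4)*(h^2 - h - 2) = h*(h - 5)^2*(h - 2)*(h + 4)*(h + 1)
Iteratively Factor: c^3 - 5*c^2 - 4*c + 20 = (c - 2)*(c^2 - 3*c - 10) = (c - 2)*(c + 2)*(c - 5)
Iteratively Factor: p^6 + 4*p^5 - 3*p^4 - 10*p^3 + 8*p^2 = (p + 4)*(p^5 - 3*p^3 + 2*p^2) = p*(p + 4)*(p^4 - 3*p^2 + 2*p) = p*(p + 2)*(p + 4)*(p^3 - 2*p^2 + p) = p*(p - 1)*(p + 2)*(p + 4)*(p^2 - p) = p^2*(p - 1)*(p + 2)*(p + 4)*(p - 1)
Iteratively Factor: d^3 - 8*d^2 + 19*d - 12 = (d - 3)*(d^2 - 5*d + 4) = (d - 4)*(d - 3)*(d - 1)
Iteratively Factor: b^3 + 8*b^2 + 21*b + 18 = (b + 2)*(b^2 + 6*b + 9) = (b + 2)*(b + 3)*(b + 3)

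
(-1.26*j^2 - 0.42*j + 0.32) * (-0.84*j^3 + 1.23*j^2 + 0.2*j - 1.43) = 1.0584*j^5 - 1.197*j^4 - 1.0374*j^3 + 2.1114*j^2 + 0.6646*j - 0.4576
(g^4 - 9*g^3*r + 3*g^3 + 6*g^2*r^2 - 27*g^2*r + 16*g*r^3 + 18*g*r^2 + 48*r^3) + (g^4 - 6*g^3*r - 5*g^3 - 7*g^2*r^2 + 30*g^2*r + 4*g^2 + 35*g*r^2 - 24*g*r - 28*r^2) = 2*g^4 - 15*g^3*r - 2*g^3 - g^2*r^2 + 3*g^2*r + 4*g^2 + 16*g*r^3 + 53*g*r^2 - 24*g*r + 48*r^3 - 28*r^2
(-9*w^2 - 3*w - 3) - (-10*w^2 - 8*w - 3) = w^2 + 5*w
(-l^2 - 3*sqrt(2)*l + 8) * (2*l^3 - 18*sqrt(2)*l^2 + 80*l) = -2*l^5 + 12*sqrt(2)*l^4 + 44*l^3 - 384*sqrt(2)*l^2 + 640*l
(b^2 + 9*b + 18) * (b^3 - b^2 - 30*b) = b^5 + 8*b^4 - 21*b^3 - 288*b^2 - 540*b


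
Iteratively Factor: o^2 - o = (o)*(o - 1)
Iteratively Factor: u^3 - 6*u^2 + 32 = (u - 4)*(u^2 - 2*u - 8) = (u - 4)*(u + 2)*(u - 4)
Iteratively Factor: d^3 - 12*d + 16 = (d - 2)*(d^2 + 2*d - 8) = (d - 2)*(d + 4)*(d - 2)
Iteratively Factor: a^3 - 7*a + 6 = (a - 2)*(a^2 + 2*a - 3) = (a - 2)*(a + 3)*(a - 1)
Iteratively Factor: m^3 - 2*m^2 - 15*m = (m - 5)*(m^2 + 3*m) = m*(m - 5)*(m + 3)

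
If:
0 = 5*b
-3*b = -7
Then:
No Solution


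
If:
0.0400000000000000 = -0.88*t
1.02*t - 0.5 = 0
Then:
No Solution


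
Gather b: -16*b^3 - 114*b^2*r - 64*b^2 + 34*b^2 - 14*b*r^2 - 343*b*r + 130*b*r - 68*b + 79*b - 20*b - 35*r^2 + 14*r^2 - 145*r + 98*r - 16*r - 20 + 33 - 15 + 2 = -16*b^3 + b^2*(-114*r - 30) + b*(-14*r^2 - 213*r - 9) - 21*r^2 - 63*r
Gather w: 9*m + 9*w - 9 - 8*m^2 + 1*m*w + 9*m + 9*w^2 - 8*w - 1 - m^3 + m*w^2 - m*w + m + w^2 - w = -m^3 - 8*m^2 + 19*m + w^2*(m + 10) - 10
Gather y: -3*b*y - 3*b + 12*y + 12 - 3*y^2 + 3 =-3*b - 3*y^2 + y*(12 - 3*b) + 15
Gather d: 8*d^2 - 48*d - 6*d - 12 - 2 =8*d^2 - 54*d - 14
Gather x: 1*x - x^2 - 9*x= -x^2 - 8*x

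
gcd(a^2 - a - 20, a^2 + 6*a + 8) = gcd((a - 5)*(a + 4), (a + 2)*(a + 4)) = a + 4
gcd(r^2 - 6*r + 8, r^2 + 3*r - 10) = r - 2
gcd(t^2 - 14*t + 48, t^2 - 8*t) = t - 8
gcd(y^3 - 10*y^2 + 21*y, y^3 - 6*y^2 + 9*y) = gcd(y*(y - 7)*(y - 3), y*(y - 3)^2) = y^2 - 3*y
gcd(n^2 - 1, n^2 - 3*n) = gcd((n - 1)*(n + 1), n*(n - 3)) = 1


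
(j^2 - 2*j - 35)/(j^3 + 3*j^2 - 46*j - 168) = (j + 5)/(j^2 + 10*j + 24)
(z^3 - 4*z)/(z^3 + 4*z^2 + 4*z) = (z - 2)/(z + 2)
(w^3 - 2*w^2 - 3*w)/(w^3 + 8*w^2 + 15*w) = (w^2 - 2*w - 3)/(w^2 + 8*w + 15)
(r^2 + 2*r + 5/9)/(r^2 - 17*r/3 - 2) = (r + 5/3)/(r - 6)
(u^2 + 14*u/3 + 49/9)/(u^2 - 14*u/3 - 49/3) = (u + 7/3)/(u - 7)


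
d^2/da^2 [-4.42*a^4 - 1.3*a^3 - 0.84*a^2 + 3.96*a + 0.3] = -53.04*a^2 - 7.8*a - 1.68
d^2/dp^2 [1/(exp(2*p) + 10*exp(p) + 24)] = 2*(4*(exp(p) + 5)^2*exp(p) - (2*exp(p) + 5)*(exp(2*p) + 10*exp(p) + 24))*exp(p)/(exp(2*p) + 10*exp(p) + 24)^3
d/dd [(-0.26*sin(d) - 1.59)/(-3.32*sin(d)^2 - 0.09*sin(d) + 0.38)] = (-10.5576*sin(d) + 0.4316*cos(2*d) - 0.6735)*cos(d)/(3.32*sin(d)^2 + 0.09*sin(d) - 0.38)^2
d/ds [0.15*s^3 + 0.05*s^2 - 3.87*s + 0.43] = 0.45*s^2 + 0.1*s - 3.87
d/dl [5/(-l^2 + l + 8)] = 5*(2*l - 1)/(-l^2 + l + 8)^2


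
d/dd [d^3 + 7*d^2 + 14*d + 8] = 3*d^2 + 14*d + 14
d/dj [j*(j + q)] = 2*j + q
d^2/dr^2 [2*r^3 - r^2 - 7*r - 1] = 12*r - 2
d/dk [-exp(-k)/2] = exp(-k)/2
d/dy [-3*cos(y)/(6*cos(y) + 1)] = 3*sin(y)/(6*cos(y) + 1)^2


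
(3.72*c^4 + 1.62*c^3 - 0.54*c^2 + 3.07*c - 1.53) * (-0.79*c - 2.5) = -2.9388*c^5 - 10.5798*c^4 - 3.6234*c^3 - 1.0753*c^2 - 6.4663*c + 3.825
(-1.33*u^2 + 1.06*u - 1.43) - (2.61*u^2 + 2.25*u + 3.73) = -3.94*u^2 - 1.19*u - 5.16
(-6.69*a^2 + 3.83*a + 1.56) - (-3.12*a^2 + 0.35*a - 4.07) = -3.57*a^2 + 3.48*a + 5.63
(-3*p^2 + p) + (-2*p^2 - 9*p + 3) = -5*p^2 - 8*p + 3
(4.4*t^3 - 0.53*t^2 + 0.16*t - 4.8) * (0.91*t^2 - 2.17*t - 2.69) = 4.004*t^5 - 10.0303*t^4 - 10.5403*t^3 - 3.2895*t^2 + 9.9856*t + 12.912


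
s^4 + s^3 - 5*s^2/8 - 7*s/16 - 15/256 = (s - 3/4)*(s + 1/4)^2*(s + 5/4)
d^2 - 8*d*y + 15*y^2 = (d - 5*y)*(d - 3*y)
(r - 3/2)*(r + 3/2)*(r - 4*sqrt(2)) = r^3 - 4*sqrt(2)*r^2 - 9*r/4 + 9*sqrt(2)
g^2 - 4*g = g*(g - 4)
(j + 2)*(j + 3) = j^2 + 5*j + 6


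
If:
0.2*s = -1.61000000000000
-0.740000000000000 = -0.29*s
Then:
No Solution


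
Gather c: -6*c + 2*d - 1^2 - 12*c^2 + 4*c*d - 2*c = -12*c^2 + c*(4*d - 8) + 2*d - 1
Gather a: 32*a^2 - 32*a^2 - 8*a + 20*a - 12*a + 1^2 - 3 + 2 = 0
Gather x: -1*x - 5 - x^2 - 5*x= -x^2 - 6*x - 5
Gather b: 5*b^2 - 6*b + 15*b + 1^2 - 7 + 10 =5*b^2 + 9*b + 4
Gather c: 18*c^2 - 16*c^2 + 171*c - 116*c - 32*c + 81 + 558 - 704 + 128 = 2*c^2 + 23*c + 63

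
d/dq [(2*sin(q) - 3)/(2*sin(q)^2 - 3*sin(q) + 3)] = (-4*sin(q)^2 + 12*sin(q) - 3)*cos(q)/(-3*sin(q) - cos(2*q) + 4)^2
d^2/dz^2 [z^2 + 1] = 2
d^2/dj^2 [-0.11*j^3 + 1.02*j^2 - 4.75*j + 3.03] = 2.04 - 0.66*j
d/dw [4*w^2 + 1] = 8*w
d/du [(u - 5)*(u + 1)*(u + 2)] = 3*u^2 - 4*u - 13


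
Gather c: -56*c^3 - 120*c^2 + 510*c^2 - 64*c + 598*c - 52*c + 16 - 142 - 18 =-56*c^3 + 390*c^2 + 482*c - 144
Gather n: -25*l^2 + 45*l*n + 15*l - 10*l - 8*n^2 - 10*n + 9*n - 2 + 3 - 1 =-25*l^2 + 5*l - 8*n^2 + n*(45*l - 1)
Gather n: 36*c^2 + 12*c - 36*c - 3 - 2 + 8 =36*c^2 - 24*c + 3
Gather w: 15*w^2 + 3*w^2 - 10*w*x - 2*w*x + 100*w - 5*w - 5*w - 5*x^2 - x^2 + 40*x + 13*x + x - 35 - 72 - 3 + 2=18*w^2 + w*(90 - 12*x) - 6*x^2 + 54*x - 108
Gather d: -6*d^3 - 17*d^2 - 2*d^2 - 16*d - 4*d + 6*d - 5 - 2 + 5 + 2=-6*d^3 - 19*d^2 - 14*d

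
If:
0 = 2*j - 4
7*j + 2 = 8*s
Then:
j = 2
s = 2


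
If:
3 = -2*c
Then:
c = -3/2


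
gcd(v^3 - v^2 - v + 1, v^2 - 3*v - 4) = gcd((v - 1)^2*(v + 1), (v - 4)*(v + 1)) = v + 1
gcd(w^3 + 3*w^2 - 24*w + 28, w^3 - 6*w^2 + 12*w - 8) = w^2 - 4*w + 4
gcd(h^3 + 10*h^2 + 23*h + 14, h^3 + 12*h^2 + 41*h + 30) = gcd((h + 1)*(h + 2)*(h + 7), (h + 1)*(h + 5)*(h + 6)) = h + 1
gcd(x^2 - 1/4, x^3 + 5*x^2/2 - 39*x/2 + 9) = x - 1/2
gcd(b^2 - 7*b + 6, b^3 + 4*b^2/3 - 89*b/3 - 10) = 1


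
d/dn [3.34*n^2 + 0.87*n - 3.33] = 6.68*n + 0.87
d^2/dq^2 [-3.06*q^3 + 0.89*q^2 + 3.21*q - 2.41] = 1.78 - 18.36*q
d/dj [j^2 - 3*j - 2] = 2*j - 3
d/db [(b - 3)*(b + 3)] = 2*b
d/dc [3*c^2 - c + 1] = 6*c - 1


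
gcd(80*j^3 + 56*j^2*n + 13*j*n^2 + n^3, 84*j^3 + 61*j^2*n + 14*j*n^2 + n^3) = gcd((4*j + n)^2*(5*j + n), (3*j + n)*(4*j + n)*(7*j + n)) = 4*j + n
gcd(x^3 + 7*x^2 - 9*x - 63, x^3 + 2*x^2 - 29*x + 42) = x^2 + 4*x - 21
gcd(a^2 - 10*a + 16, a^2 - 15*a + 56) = a - 8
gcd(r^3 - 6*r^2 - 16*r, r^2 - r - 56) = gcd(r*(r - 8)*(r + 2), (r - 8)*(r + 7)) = r - 8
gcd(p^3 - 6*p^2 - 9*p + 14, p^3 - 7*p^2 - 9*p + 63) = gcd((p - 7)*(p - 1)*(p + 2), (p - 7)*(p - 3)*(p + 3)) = p - 7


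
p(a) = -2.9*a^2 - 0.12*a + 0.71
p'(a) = -5.8*a - 0.12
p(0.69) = -0.75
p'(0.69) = -4.12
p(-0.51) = 0.02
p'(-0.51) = 2.84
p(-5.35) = -81.65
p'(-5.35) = 30.91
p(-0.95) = -1.79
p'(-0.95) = 5.39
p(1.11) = -3.00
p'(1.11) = -6.56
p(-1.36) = -4.49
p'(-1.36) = 7.77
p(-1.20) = -3.32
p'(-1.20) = 6.84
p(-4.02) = -45.67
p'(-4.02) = 23.20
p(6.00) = -104.41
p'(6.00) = -34.92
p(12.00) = -418.33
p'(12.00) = -69.72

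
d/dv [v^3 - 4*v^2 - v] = 3*v^2 - 8*v - 1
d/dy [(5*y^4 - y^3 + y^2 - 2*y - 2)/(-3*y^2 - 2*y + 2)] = (-30*y^5 - 27*y^4 + 44*y^3 - 14*y^2 - 8*y - 8)/(9*y^4 + 12*y^3 - 8*y^2 - 8*y + 4)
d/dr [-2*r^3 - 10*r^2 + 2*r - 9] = -6*r^2 - 20*r + 2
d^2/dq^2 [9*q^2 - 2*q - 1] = 18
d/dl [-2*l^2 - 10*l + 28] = -4*l - 10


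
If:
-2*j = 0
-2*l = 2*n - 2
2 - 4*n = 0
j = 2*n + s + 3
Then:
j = 0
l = 1/2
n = 1/2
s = -4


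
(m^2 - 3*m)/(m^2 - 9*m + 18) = m/(m - 6)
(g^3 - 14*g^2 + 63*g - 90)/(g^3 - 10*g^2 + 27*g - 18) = (g - 5)/(g - 1)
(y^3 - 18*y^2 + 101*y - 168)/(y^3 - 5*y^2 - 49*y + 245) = (y^2 - 11*y + 24)/(y^2 + 2*y - 35)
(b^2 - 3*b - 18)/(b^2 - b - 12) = (b - 6)/(b - 4)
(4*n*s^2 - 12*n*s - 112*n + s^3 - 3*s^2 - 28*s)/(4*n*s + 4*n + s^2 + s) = (s^2 - 3*s - 28)/(s + 1)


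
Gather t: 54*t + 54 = 54*t + 54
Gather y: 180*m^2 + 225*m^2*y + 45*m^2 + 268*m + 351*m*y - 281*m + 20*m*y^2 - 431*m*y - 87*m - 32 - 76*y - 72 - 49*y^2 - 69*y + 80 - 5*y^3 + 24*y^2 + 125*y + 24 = 225*m^2 - 100*m - 5*y^3 + y^2*(20*m - 25) + y*(225*m^2 - 80*m - 20)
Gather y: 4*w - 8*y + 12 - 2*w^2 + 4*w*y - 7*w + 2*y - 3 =-2*w^2 - 3*w + y*(4*w - 6) + 9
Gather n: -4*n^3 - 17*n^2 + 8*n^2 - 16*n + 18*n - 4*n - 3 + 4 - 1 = -4*n^3 - 9*n^2 - 2*n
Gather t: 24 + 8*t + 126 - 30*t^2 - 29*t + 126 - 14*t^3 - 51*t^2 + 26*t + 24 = -14*t^3 - 81*t^2 + 5*t + 300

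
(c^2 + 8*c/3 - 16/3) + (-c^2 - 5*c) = -7*c/3 - 16/3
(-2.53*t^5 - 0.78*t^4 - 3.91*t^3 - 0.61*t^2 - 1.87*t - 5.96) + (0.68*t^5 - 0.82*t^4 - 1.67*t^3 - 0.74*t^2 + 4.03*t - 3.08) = -1.85*t^5 - 1.6*t^4 - 5.58*t^3 - 1.35*t^2 + 2.16*t - 9.04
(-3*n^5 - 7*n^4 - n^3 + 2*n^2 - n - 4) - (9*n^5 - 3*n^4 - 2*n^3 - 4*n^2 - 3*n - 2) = -12*n^5 - 4*n^4 + n^3 + 6*n^2 + 2*n - 2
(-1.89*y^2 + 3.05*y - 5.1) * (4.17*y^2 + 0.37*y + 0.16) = -7.8813*y^4 + 12.0192*y^3 - 20.4409*y^2 - 1.399*y - 0.816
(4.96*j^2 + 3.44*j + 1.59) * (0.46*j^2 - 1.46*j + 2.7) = 2.2816*j^4 - 5.6592*j^3 + 9.101*j^2 + 6.9666*j + 4.293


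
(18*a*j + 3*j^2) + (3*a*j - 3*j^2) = 21*a*j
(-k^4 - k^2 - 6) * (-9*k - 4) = 9*k^5 + 4*k^4 + 9*k^3 + 4*k^2 + 54*k + 24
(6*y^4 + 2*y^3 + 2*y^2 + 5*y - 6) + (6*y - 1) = 6*y^4 + 2*y^3 + 2*y^2 + 11*y - 7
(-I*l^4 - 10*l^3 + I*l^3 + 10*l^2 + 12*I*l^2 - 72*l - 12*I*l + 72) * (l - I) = -I*l^5 - 11*l^4 + I*l^4 + 11*l^3 + 22*I*l^3 - 60*l^2 - 22*I*l^2 + 60*l + 72*I*l - 72*I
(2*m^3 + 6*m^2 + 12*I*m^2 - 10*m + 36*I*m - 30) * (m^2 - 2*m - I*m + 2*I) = 2*m^5 + 2*m^4 + 10*I*m^4 - 10*m^3 + 10*I*m^3 + 2*m^2 - 50*I*m^2 - 12*m + 10*I*m - 60*I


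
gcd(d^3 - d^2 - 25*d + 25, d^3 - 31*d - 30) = d + 5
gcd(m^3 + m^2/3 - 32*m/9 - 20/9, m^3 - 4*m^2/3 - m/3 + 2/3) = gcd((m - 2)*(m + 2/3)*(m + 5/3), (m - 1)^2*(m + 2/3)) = m + 2/3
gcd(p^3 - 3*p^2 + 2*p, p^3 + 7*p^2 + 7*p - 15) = p - 1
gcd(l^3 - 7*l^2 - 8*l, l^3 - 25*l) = l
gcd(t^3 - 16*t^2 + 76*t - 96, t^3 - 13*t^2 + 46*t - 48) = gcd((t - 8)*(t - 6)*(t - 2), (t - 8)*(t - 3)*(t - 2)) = t^2 - 10*t + 16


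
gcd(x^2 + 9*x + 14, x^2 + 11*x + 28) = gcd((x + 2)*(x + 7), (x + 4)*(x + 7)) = x + 7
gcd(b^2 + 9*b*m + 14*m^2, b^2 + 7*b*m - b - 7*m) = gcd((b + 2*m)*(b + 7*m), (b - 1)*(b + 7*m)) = b + 7*m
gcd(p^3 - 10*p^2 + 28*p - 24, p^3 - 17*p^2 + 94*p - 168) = p - 6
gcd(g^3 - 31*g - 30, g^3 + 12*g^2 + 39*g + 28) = g + 1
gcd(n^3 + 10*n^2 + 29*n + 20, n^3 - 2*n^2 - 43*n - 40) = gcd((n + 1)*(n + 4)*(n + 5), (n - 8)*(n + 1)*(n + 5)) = n^2 + 6*n + 5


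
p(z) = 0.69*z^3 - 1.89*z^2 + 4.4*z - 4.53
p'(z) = 2.07*z^2 - 3.78*z + 4.4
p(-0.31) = -6.10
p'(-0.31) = 5.77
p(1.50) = 0.15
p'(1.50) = 3.39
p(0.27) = -3.47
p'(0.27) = 3.53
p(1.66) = 0.72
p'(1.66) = 3.83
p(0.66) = -2.25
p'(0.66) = 2.81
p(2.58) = 6.09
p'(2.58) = 8.43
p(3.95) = 25.89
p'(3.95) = 21.77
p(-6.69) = -325.15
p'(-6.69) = 122.33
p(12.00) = 968.43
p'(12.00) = 257.12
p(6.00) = 102.87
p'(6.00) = 56.24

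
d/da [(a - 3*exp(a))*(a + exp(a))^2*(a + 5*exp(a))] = 4*a^3*exp(a) + 4*a^3 - 20*a^2*exp(2*a) + 12*a^2*exp(a) - 84*a*exp(3*a) - 20*a*exp(2*a) - 60*exp(4*a) - 28*exp(3*a)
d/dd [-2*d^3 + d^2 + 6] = 2*d*(1 - 3*d)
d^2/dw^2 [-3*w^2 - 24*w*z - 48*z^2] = -6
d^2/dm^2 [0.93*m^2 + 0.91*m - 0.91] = 1.86000000000000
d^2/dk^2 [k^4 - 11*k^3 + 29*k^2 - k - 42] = 12*k^2 - 66*k + 58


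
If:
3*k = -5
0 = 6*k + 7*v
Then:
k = -5/3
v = 10/7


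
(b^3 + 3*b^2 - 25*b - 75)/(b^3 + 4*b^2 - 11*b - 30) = (b^2 - 2*b - 15)/(b^2 - b - 6)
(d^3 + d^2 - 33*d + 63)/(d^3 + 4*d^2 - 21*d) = (d - 3)/d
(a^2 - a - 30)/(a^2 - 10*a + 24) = (a + 5)/(a - 4)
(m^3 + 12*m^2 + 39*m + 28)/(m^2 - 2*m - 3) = (m^2 + 11*m + 28)/(m - 3)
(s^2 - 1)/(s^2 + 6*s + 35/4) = 4*(s^2 - 1)/(4*s^2 + 24*s + 35)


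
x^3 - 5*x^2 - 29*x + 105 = (x - 7)*(x - 3)*(x + 5)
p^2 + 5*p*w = p*(p + 5*w)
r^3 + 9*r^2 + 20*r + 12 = (r + 1)*(r + 2)*(r + 6)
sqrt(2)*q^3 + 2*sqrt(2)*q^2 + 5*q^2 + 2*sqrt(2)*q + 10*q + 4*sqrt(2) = (q + 2)*(q + 2*sqrt(2))*(sqrt(2)*q + 1)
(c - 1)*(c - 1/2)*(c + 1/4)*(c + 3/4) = c^4 - c^3/2 - 13*c^2/16 + 7*c/32 + 3/32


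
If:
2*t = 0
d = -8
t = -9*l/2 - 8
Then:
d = -8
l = -16/9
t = 0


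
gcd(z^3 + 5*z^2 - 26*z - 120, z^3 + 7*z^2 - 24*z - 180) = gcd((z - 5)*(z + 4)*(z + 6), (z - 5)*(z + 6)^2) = z^2 + z - 30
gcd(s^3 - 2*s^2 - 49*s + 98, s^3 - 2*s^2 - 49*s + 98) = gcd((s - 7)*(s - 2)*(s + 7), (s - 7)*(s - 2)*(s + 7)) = s^3 - 2*s^2 - 49*s + 98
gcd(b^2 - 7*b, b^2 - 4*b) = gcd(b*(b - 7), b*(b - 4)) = b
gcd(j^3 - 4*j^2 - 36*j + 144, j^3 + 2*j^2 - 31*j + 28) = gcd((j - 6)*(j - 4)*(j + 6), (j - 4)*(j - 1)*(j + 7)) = j - 4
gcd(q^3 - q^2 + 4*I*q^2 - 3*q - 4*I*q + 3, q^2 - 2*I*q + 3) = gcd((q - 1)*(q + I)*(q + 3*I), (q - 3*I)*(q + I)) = q + I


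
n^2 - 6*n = n*(n - 6)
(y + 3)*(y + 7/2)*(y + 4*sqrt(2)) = y^3 + 4*sqrt(2)*y^2 + 13*y^2/2 + 21*y/2 + 26*sqrt(2)*y + 42*sqrt(2)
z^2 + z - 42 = (z - 6)*(z + 7)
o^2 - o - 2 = (o - 2)*(o + 1)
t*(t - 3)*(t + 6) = t^3 + 3*t^2 - 18*t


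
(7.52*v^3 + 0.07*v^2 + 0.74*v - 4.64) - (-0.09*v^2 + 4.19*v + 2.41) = 7.52*v^3 + 0.16*v^2 - 3.45*v - 7.05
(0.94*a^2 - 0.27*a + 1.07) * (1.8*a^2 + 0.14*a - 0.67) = 1.692*a^4 - 0.3544*a^3 + 1.2584*a^2 + 0.3307*a - 0.7169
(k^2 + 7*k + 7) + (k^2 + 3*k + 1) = 2*k^2 + 10*k + 8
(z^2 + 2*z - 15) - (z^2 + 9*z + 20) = -7*z - 35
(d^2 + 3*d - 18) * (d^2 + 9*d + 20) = d^4 + 12*d^3 + 29*d^2 - 102*d - 360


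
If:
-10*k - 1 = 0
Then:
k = -1/10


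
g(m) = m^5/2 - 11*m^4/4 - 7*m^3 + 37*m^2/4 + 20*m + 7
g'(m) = 5*m^4/2 - 11*m^3 - 21*m^2 + 37*m/2 + 20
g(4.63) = -596.78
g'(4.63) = -287.45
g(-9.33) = -49876.48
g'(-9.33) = 25896.97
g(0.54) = 19.18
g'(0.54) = 22.35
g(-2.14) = -4.95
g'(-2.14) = 44.47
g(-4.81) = -1855.56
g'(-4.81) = 2007.49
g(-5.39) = -3331.65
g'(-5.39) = 3142.75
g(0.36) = 15.03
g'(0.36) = 23.47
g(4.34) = -509.97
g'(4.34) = -307.52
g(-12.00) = -168245.00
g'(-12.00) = 67622.00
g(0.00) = 7.00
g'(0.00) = 20.00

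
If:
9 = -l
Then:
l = -9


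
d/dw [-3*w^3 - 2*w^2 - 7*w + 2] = -9*w^2 - 4*w - 7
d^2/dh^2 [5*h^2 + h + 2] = 10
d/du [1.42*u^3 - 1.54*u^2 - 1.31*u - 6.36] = 4.26*u^2 - 3.08*u - 1.31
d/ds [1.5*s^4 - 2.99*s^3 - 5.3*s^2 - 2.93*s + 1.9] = 6.0*s^3 - 8.97*s^2 - 10.6*s - 2.93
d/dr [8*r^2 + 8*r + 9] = 16*r + 8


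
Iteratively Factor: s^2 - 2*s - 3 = (s - 3)*(s + 1)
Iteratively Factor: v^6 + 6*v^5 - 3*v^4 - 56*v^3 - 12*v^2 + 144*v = (v - 2)*(v^5 + 8*v^4 + 13*v^3 - 30*v^2 - 72*v) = (v - 2)*(v + 3)*(v^4 + 5*v^3 - 2*v^2 - 24*v) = (v - 2)^2*(v + 3)*(v^3 + 7*v^2 + 12*v) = (v - 2)^2*(v + 3)^2*(v^2 + 4*v) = v*(v - 2)^2*(v + 3)^2*(v + 4)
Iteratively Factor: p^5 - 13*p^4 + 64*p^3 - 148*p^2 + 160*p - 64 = (p - 4)*(p^4 - 9*p^3 + 28*p^2 - 36*p + 16) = (p - 4)*(p - 2)*(p^3 - 7*p^2 + 14*p - 8) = (p - 4)^2*(p - 2)*(p^2 - 3*p + 2) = (p - 4)^2*(p - 2)*(p - 1)*(p - 2)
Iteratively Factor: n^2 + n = (n + 1)*(n)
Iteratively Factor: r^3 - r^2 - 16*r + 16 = (r + 4)*(r^2 - 5*r + 4) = (r - 1)*(r + 4)*(r - 4)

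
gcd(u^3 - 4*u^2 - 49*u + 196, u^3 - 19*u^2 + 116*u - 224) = u^2 - 11*u + 28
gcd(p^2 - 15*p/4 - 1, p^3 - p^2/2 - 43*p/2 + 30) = p - 4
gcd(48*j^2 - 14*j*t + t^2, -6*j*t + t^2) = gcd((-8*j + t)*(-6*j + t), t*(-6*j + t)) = -6*j + t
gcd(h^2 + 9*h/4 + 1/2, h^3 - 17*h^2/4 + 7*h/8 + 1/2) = h + 1/4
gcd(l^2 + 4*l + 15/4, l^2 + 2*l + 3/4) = l + 3/2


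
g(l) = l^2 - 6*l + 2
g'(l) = 2*l - 6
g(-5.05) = 57.80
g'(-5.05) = -16.10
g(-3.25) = 32.06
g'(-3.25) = -12.50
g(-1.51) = 13.34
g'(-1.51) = -9.02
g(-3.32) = 32.94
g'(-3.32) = -12.64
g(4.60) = -4.44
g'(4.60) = 3.20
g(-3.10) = 30.21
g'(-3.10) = -12.20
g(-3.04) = 29.48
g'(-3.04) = -12.08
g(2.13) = -6.24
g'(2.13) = -1.74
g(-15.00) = 317.00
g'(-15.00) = -36.00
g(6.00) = 2.00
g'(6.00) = 6.00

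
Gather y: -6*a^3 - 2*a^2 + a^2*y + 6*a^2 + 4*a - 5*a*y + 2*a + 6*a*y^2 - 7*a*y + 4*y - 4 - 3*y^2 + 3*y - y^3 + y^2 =-6*a^3 + 4*a^2 + 6*a - y^3 + y^2*(6*a - 2) + y*(a^2 - 12*a + 7) - 4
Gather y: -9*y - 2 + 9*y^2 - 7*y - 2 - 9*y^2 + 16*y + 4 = 0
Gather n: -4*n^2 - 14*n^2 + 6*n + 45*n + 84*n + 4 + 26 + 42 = -18*n^2 + 135*n + 72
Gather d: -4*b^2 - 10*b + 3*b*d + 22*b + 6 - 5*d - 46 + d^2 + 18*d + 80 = -4*b^2 + 12*b + d^2 + d*(3*b + 13) + 40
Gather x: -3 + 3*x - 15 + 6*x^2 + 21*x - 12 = 6*x^2 + 24*x - 30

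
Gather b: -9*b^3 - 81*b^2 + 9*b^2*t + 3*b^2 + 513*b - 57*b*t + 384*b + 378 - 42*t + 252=-9*b^3 + b^2*(9*t - 78) + b*(897 - 57*t) - 42*t + 630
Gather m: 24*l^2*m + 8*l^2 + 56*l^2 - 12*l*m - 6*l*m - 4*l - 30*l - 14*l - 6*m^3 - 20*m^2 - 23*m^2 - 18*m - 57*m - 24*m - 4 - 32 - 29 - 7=64*l^2 - 48*l - 6*m^3 - 43*m^2 + m*(24*l^2 - 18*l - 99) - 72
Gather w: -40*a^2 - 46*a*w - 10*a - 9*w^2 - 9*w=-40*a^2 - 10*a - 9*w^2 + w*(-46*a - 9)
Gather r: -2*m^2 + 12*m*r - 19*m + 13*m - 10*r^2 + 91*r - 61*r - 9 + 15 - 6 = -2*m^2 - 6*m - 10*r^2 + r*(12*m + 30)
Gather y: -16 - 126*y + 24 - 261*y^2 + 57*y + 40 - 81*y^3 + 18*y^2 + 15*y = -81*y^3 - 243*y^2 - 54*y + 48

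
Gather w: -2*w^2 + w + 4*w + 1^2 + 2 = -2*w^2 + 5*w + 3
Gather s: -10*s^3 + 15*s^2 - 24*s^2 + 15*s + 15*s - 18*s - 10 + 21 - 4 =-10*s^3 - 9*s^2 + 12*s + 7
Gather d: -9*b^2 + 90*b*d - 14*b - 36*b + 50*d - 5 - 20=-9*b^2 - 50*b + d*(90*b + 50) - 25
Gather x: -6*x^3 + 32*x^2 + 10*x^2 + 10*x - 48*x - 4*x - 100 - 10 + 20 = -6*x^3 + 42*x^2 - 42*x - 90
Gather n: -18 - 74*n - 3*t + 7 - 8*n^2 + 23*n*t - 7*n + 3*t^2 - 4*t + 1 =-8*n^2 + n*(23*t - 81) + 3*t^2 - 7*t - 10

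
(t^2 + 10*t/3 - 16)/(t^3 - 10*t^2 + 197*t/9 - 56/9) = 3*(t + 6)/(3*t^2 - 22*t + 7)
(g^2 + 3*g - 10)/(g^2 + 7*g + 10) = (g - 2)/(g + 2)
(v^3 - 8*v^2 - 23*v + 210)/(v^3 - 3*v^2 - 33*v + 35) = (v - 6)/(v - 1)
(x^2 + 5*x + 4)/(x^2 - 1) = (x + 4)/(x - 1)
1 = 1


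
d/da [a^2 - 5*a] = 2*a - 5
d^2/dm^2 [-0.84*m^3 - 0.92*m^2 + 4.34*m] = -5.04*m - 1.84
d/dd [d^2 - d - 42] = 2*d - 1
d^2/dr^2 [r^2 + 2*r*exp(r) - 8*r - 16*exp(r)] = 2*r*exp(r) - 12*exp(r) + 2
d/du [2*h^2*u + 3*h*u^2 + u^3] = 2*h^2 + 6*h*u + 3*u^2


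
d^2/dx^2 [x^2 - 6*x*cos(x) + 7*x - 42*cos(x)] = 6*x*cos(x) + 12*sin(x) + 42*cos(x) + 2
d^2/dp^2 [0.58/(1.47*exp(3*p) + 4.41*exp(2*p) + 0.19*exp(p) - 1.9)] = (0.58*(4.41*exp(2*p) + 8.82*exp(p) + 0.19)*(8.82*exp(2*p) + 17.64*exp(p) + 0.38)*exp(p) - (7.6734*exp(2*p) + 10.2312*exp(p) + 0.1102)*(1.47*exp(3*p) + 4.41*exp(2*p) + 0.19*exp(p) - 1.9))*exp(p)/(1.47*exp(3*p) + 4.41*exp(2*p) + 0.19*exp(p) - 1.9)^3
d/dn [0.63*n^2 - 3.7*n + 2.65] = 1.26*n - 3.7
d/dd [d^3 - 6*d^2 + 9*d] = 3*d^2 - 12*d + 9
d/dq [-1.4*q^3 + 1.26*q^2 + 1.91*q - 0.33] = -4.2*q^2 + 2.52*q + 1.91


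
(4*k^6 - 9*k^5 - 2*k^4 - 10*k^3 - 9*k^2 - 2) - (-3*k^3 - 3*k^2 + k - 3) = 4*k^6 - 9*k^5 - 2*k^4 - 7*k^3 - 6*k^2 - k + 1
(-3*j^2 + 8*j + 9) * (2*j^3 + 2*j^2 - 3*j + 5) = -6*j^5 + 10*j^4 + 43*j^3 - 21*j^2 + 13*j + 45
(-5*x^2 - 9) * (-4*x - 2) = 20*x^3 + 10*x^2 + 36*x + 18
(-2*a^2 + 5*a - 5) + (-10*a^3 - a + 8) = -10*a^3 - 2*a^2 + 4*a + 3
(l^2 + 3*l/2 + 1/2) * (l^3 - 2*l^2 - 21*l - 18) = l^5 - l^4/2 - 47*l^3/2 - 101*l^2/2 - 75*l/2 - 9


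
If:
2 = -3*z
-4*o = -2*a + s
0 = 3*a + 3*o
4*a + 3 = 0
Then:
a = -3/4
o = 3/4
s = -9/2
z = -2/3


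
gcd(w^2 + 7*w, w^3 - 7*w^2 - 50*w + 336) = w + 7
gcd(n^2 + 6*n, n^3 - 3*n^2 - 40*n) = n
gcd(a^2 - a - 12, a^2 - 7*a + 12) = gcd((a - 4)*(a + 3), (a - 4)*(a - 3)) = a - 4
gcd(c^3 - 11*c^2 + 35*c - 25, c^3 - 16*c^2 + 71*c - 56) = c - 1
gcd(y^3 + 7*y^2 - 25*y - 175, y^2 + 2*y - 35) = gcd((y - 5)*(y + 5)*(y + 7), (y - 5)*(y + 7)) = y^2 + 2*y - 35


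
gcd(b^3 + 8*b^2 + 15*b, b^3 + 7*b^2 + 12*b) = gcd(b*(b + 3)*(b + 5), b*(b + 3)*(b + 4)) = b^2 + 3*b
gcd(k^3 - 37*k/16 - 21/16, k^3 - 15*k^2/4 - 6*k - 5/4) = k + 1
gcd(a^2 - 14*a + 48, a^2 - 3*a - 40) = a - 8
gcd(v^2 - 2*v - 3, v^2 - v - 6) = v - 3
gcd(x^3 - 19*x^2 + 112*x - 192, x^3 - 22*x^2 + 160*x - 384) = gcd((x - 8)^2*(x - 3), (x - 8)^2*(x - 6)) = x^2 - 16*x + 64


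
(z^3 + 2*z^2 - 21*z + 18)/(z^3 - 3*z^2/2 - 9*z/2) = 2*(z^2 + 5*z - 6)/(z*(2*z + 3))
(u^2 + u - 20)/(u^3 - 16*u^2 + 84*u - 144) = (u + 5)/(u^2 - 12*u + 36)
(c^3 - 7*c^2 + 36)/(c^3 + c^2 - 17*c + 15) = (c^2 - 4*c - 12)/(c^2 + 4*c - 5)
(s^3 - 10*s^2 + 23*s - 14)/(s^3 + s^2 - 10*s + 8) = (s - 7)/(s + 4)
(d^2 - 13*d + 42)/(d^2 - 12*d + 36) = (d - 7)/(d - 6)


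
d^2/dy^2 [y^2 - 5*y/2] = 2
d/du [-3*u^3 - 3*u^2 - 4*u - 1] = -9*u^2 - 6*u - 4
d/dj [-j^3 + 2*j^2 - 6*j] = -3*j^2 + 4*j - 6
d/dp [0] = 0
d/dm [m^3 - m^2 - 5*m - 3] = 3*m^2 - 2*m - 5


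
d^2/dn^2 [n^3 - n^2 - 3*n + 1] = 6*n - 2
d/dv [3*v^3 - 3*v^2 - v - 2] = 9*v^2 - 6*v - 1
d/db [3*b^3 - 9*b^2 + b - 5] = 9*b^2 - 18*b + 1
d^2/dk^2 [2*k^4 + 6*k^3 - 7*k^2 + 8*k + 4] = 24*k^2 + 36*k - 14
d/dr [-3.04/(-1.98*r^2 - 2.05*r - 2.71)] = (-12.0384*r - 6.232)/(1.98*r^2 + 2.05*r + 2.71)^2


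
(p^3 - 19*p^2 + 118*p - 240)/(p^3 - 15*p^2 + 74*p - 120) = (p - 8)/(p - 4)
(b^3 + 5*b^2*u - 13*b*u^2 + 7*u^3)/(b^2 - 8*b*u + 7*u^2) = (-b^2 - 6*b*u + 7*u^2)/(-b + 7*u)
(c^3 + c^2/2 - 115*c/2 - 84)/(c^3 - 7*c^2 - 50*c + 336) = (c + 3/2)/(c - 6)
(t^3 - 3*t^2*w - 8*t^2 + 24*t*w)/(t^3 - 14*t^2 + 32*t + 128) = t*(t - 3*w)/(t^2 - 6*t - 16)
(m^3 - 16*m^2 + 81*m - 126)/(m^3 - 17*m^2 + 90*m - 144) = (m - 7)/(m - 8)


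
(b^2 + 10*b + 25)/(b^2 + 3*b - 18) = (b^2 + 10*b + 25)/(b^2 + 3*b - 18)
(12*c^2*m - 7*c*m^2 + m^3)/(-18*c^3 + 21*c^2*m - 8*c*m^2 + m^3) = m*(-4*c + m)/(6*c^2 - 5*c*m + m^2)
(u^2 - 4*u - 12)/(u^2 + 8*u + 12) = (u - 6)/(u + 6)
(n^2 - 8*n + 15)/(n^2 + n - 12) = (n - 5)/(n + 4)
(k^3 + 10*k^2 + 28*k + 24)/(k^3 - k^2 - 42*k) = (k^2 + 4*k + 4)/(k*(k - 7))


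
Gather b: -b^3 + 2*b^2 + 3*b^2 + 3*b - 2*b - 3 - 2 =-b^3 + 5*b^2 + b - 5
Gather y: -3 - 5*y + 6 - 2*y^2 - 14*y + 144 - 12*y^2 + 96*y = -14*y^2 + 77*y + 147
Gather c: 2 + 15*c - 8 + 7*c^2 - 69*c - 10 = 7*c^2 - 54*c - 16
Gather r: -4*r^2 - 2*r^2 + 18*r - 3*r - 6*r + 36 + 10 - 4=-6*r^2 + 9*r + 42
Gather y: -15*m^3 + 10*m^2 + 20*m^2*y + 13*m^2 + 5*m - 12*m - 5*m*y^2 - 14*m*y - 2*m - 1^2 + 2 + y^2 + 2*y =-15*m^3 + 23*m^2 - 9*m + y^2*(1 - 5*m) + y*(20*m^2 - 14*m + 2) + 1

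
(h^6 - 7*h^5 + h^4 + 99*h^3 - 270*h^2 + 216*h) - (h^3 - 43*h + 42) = h^6 - 7*h^5 + h^4 + 98*h^3 - 270*h^2 + 259*h - 42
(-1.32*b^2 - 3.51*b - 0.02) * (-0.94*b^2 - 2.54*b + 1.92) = 1.2408*b^4 + 6.6522*b^3 + 6.3998*b^2 - 6.6884*b - 0.0384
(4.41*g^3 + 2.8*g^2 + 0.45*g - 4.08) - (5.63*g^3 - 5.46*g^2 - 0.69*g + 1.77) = -1.22*g^3 + 8.26*g^2 + 1.14*g - 5.85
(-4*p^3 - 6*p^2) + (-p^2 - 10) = -4*p^3 - 7*p^2 - 10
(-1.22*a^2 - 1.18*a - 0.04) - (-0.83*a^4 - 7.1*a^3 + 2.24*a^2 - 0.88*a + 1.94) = 0.83*a^4 + 7.1*a^3 - 3.46*a^2 - 0.3*a - 1.98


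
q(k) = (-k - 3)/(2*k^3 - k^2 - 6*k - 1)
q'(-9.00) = 0.00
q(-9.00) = 0.00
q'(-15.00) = 0.00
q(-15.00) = 0.00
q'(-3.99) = 0.00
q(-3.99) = -0.01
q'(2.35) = 4.03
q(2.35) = -1.00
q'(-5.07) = -0.00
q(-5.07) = -0.01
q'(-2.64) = 0.05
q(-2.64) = 0.01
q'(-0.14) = -462.31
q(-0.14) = 15.45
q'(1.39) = 0.52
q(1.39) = 0.74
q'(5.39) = 0.02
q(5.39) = -0.03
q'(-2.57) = 0.06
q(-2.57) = 0.02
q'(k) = (-k - 3)*(-6*k^2 + 2*k + 6)/(2*k^3 - k^2 - 6*k - 1)^2 - 1/(2*k^3 - k^2 - 6*k - 1) = (-2*k^3 + k^2 + 6*k - 2*(k + 3)*(-3*k^2 + k + 3) + 1)/(-2*k^3 + k^2 + 6*k + 1)^2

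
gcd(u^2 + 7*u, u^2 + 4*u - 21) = u + 7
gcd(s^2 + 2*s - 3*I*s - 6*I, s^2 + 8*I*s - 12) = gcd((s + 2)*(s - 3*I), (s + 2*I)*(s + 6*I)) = 1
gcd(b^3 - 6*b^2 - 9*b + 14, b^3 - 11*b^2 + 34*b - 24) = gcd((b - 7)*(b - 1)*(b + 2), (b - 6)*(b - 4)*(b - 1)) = b - 1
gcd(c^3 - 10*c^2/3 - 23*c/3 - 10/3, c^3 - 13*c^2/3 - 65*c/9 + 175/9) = c - 5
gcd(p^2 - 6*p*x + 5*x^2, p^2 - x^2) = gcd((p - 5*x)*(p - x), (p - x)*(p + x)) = -p + x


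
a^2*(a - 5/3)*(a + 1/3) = a^4 - 4*a^3/3 - 5*a^2/9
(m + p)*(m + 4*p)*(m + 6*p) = m^3 + 11*m^2*p + 34*m*p^2 + 24*p^3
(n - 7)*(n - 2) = n^2 - 9*n + 14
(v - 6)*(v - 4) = v^2 - 10*v + 24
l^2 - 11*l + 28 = (l - 7)*(l - 4)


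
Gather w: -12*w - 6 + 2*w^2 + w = 2*w^2 - 11*w - 6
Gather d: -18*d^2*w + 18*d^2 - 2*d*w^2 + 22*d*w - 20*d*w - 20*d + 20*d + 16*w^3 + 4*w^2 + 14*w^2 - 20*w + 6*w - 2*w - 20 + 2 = d^2*(18 - 18*w) + d*(-2*w^2 + 2*w) + 16*w^3 + 18*w^2 - 16*w - 18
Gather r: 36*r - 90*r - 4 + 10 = 6 - 54*r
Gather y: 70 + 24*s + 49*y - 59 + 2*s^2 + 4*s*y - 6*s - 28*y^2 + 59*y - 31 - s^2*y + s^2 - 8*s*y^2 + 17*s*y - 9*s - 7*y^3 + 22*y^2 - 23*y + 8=3*s^2 + 9*s - 7*y^3 + y^2*(-8*s - 6) + y*(-s^2 + 21*s + 85) - 12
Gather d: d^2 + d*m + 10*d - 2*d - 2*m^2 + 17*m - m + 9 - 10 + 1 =d^2 + d*(m + 8) - 2*m^2 + 16*m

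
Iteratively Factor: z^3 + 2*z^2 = (z)*(z^2 + 2*z) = z*(z + 2)*(z)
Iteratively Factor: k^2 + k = (k + 1)*(k)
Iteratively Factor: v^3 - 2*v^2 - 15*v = (v + 3)*(v^2 - 5*v) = (v - 5)*(v + 3)*(v)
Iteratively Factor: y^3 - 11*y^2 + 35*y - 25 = (y - 1)*(y^2 - 10*y + 25) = (y - 5)*(y - 1)*(y - 5)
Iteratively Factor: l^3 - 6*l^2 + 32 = (l + 2)*(l^2 - 8*l + 16) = (l - 4)*(l + 2)*(l - 4)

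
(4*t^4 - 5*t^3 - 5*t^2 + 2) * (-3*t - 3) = -12*t^5 + 3*t^4 + 30*t^3 + 15*t^2 - 6*t - 6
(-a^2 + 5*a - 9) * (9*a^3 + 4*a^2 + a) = -9*a^5 + 41*a^4 - 62*a^3 - 31*a^2 - 9*a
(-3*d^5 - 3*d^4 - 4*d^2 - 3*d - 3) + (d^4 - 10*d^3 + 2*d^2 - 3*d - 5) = -3*d^5 - 2*d^4 - 10*d^3 - 2*d^2 - 6*d - 8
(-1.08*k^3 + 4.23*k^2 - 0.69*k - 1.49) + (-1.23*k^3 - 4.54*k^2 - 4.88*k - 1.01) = -2.31*k^3 - 0.31*k^2 - 5.57*k - 2.5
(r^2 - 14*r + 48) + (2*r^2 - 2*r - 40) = 3*r^2 - 16*r + 8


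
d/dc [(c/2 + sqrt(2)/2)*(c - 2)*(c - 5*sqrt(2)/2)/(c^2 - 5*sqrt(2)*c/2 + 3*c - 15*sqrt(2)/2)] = (2*c^4 - 10*sqrt(2)*c^3 + 12*c^3 - 50*sqrt(2)*c^2 + 13*c^2 + 50*c + 60*sqrt(2)*c - 150 + 125*sqrt(2))/(2*(2*c^4 - 10*sqrt(2)*c^3 + 12*c^3 - 60*sqrt(2)*c^2 + 43*c^2 - 90*sqrt(2)*c + 150*c + 225))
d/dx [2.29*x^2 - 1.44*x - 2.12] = 4.58*x - 1.44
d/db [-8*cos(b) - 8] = 8*sin(b)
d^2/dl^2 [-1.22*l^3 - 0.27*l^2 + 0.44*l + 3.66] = -7.32*l - 0.54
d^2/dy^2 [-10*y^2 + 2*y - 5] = -20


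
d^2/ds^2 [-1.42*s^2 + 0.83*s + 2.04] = -2.84000000000000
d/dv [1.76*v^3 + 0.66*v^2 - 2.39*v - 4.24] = 5.28*v^2 + 1.32*v - 2.39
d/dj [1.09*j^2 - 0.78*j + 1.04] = 2.18*j - 0.78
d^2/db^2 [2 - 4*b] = 0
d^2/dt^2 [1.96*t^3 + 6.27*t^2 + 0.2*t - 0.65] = 11.76*t + 12.54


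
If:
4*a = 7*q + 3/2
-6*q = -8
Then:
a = 65/24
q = 4/3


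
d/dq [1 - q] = -1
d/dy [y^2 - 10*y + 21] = 2*y - 10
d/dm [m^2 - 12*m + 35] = 2*m - 12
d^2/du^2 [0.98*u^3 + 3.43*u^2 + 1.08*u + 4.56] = 5.88*u + 6.86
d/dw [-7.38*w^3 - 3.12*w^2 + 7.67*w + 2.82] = -22.14*w^2 - 6.24*w + 7.67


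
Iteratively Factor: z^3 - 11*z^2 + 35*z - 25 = (z - 5)*(z^2 - 6*z + 5) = (z - 5)*(z - 1)*(z - 5)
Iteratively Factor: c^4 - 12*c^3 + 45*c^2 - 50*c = (c)*(c^3 - 12*c^2 + 45*c - 50) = c*(c - 5)*(c^2 - 7*c + 10) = c*(c - 5)^2*(c - 2)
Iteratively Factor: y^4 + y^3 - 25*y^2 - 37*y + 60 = (y + 3)*(y^3 - 2*y^2 - 19*y + 20) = (y - 5)*(y + 3)*(y^2 + 3*y - 4) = (y - 5)*(y + 3)*(y + 4)*(y - 1)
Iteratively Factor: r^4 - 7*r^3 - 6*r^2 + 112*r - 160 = (r - 2)*(r^3 - 5*r^2 - 16*r + 80) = (r - 5)*(r - 2)*(r^2 - 16) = (r - 5)*(r - 2)*(r + 4)*(r - 4)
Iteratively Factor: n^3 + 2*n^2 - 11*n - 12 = (n + 1)*(n^2 + n - 12) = (n + 1)*(n + 4)*(n - 3)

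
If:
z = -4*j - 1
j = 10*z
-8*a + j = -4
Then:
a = 77/164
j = -10/41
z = -1/41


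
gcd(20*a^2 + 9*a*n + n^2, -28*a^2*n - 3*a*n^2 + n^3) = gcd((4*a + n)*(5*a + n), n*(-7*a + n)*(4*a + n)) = 4*a + n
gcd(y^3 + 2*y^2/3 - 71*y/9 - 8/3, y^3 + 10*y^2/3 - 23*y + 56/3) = y - 8/3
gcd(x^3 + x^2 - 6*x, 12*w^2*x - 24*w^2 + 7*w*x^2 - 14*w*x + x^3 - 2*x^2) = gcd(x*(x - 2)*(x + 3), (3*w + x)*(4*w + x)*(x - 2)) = x - 2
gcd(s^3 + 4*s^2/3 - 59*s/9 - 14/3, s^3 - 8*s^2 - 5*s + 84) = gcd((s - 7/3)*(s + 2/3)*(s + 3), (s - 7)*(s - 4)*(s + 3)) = s + 3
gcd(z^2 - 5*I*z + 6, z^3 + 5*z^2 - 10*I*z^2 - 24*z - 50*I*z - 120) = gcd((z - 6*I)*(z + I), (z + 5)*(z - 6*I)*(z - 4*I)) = z - 6*I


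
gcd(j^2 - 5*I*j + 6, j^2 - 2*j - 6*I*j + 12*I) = j - 6*I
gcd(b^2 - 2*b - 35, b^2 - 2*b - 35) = b^2 - 2*b - 35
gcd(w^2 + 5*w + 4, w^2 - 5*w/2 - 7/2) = w + 1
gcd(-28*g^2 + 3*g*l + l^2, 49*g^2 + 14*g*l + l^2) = 7*g + l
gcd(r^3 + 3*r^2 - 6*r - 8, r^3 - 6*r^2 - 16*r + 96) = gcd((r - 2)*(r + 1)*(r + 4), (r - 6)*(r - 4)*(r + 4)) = r + 4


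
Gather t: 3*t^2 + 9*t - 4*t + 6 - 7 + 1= 3*t^2 + 5*t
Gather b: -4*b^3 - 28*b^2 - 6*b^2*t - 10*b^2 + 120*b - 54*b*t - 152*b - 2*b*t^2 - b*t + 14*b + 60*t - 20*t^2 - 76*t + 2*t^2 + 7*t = -4*b^3 + b^2*(-6*t - 38) + b*(-2*t^2 - 55*t - 18) - 18*t^2 - 9*t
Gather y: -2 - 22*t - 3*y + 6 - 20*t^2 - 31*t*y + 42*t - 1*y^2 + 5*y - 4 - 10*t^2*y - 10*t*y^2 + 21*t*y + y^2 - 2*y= -20*t^2 - 10*t*y^2 + 20*t + y*(-10*t^2 - 10*t)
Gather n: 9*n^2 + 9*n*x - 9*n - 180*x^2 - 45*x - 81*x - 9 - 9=9*n^2 + n*(9*x - 9) - 180*x^2 - 126*x - 18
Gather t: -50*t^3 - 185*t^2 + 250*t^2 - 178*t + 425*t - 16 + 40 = -50*t^3 + 65*t^2 + 247*t + 24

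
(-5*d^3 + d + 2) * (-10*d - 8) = 50*d^4 + 40*d^3 - 10*d^2 - 28*d - 16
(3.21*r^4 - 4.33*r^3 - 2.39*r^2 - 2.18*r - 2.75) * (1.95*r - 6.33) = 6.2595*r^5 - 28.7628*r^4 + 22.7484*r^3 + 10.8777*r^2 + 8.4369*r + 17.4075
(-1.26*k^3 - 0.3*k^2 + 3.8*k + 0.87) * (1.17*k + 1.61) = -1.4742*k^4 - 2.3796*k^3 + 3.963*k^2 + 7.1359*k + 1.4007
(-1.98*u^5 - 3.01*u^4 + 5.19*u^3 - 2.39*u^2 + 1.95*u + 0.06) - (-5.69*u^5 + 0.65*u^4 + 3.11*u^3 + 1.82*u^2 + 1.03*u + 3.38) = 3.71*u^5 - 3.66*u^4 + 2.08*u^3 - 4.21*u^2 + 0.92*u - 3.32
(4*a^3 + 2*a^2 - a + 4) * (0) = 0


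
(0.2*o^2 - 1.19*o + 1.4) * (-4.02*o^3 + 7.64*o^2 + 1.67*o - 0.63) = -0.804*o^5 + 6.3118*o^4 - 14.3856*o^3 + 8.5827*o^2 + 3.0877*o - 0.882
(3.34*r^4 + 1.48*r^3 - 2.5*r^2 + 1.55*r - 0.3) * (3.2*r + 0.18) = 10.688*r^5 + 5.3372*r^4 - 7.7336*r^3 + 4.51*r^2 - 0.681*r - 0.054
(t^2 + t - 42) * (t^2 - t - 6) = t^4 - 49*t^2 + 36*t + 252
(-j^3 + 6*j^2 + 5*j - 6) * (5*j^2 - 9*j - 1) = -5*j^5 + 39*j^4 - 28*j^3 - 81*j^2 + 49*j + 6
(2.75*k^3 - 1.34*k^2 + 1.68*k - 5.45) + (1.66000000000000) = 2.75*k^3 - 1.34*k^2 + 1.68*k - 3.79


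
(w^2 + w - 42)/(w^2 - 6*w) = (w + 7)/w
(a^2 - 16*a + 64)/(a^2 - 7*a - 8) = (a - 8)/(a + 1)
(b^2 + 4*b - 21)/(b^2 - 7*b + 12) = (b + 7)/(b - 4)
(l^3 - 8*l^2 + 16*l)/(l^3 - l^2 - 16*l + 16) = l*(l - 4)/(l^2 + 3*l - 4)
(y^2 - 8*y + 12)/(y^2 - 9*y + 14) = (y - 6)/(y - 7)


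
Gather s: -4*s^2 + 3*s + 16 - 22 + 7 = -4*s^2 + 3*s + 1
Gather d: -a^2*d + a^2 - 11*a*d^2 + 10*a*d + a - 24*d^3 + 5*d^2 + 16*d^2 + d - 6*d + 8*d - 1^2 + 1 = a^2 + a - 24*d^3 + d^2*(21 - 11*a) + d*(-a^2 + 10*a + 3)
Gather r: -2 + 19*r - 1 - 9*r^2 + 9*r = -9*r^2 + 28*r - 3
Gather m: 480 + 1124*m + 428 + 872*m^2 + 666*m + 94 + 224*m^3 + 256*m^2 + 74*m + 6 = 224*m^3 + 1128*m^2 + 1864*m + 1008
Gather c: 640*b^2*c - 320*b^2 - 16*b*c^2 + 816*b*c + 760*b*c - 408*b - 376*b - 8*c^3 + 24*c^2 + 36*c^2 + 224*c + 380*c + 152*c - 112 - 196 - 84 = -320*b^2 - 784*b - 8*c^3 + c^2*(60 - 16*b) + c*(640*b^2 + 1576*b + 756) - 392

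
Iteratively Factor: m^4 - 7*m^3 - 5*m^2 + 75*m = (m + 3)*(m^3 - 10*m^2 + 25*m) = (m - 5)*(m + 3)*(m^2 - 5*m) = m*(m - 5)*(m + 3)*(m - 5)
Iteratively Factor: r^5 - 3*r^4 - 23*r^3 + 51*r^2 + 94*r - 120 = (r - 3)*(r^4 - 23*r^2 - 18*r + 40) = (r - 5)*(r - 3)*(r^3 + 5*r^2 + 2*r - 8) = (r - 5)*(r - 3)*(r + 2)*(r^2 + 3*r - 4) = (r - 5)*(r - 3)*(r - 1)*(r + 2)*(r + 4)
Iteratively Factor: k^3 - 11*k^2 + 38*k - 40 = (k - 2)*(k^2 - 9*k + 20) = (k - 5)*(k - 2)*(k - 4)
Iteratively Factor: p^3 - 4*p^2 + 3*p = (p - 1)*(p^2 - 3*p) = (p - 3)*(p - 1)*(p)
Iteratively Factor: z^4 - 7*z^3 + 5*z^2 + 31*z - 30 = (z - 5)*(z^3 - 2*z^2 - 5*z + 6) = (z - 5)*(z - 3)*(z^2 + z - 2) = (z - 5)*(z - 3)*(z - 1)*(z + 2)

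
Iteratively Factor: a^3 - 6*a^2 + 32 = (a - 4)*(a^2 - 2*a - 8) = (a - 4)*(a + 2)*(a - 4)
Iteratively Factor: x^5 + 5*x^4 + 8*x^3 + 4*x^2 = (x)*(x^4 + 5*x^3 + 8*x^2 + 4*x) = x^2*(x^3 + 5*x^2 + 8*x + 4) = x^2*(x + 2)*(x^2 + 3*x + 2) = x^2*(x + 2)^2*(x + 1)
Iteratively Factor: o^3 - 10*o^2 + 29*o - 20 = (o - 4)*(o^2 - 6*o + 5) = (o - 4)*(o - 1)*(o - 5)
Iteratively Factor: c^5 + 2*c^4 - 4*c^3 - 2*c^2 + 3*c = (c)*(c^4 + 2*c^3 - 4*c^2 - 2*c + 3) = c*(c + 3)*(c^3 - c^2 - c + 1) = c*(c - 1)*(c + 3)*(c^2 - 1) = c*(c - 1)*(c + 1)*(c + 3)*(c - 1)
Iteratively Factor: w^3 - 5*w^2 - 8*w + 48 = (w + 3)*(w^2 - 8*w + 16) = (w - 4)*(w + 3)*(w - 4)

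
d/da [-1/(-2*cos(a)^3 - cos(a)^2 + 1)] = 2*(3*cos(a) + 1)*sin(a)*cos(a)/(2*cos(a)^3 + cos(a)^2 - 1)^2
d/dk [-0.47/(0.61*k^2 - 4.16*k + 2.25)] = (0.5734*k - 1.9552)/(0.61*k^2 - 4.16*k + 2.25)^2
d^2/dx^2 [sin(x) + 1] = -sin(x)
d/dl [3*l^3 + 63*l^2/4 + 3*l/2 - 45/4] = 9*l^2 + 63*l/2 + 3/2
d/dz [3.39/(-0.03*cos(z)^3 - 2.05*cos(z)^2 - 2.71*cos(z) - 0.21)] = (0.3051*sin(z)^2 - 13.899*cos(z) - 9.492)*sin(z)/(0.03*cos(z)^3 + 2.05*cos(z)^2 + 2.71*cos(z) + 0.21)^2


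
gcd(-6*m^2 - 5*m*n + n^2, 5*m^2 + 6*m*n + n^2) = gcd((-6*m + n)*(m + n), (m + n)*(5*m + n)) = m + n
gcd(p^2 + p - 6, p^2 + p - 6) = p^2 + p - 6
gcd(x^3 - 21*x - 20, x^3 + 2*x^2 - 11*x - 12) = x^2 + 5*x + 4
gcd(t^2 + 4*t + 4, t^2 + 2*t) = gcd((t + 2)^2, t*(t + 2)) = t + 2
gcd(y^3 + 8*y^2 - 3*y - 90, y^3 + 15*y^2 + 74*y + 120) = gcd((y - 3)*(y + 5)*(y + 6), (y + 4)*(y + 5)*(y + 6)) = y^2 + 11*y + 30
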